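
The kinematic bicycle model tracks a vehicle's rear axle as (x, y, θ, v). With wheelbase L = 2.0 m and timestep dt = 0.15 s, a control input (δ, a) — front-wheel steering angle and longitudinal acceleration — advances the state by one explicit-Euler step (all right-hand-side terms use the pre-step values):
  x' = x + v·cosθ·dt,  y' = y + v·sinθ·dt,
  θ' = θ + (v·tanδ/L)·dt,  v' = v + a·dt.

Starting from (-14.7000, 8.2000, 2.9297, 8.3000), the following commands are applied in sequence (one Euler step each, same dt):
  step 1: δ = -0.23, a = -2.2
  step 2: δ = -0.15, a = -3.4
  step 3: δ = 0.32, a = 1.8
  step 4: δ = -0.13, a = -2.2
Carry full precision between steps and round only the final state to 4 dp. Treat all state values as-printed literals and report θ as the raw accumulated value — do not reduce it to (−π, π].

(-19.1653, 9.6660, 2.8032, 7.4000)

after step 1 (δ=-0.23, a=-2.2): (-15.917155, 8.461837, 2.783946, 7.970000)
after step 2 (δ=-0.15, a=-3.4): (-17.037008, 8.880347, 2.693605, 7.460000)
after step 3 (δ=0.32, a=1.8): (-18.045585, 9.365045, 2.879017, 7.730000)
after step 4 (δ=-0.13, a=-2.2): (-19.165343, 9.666015, 2.803222, 7.400000)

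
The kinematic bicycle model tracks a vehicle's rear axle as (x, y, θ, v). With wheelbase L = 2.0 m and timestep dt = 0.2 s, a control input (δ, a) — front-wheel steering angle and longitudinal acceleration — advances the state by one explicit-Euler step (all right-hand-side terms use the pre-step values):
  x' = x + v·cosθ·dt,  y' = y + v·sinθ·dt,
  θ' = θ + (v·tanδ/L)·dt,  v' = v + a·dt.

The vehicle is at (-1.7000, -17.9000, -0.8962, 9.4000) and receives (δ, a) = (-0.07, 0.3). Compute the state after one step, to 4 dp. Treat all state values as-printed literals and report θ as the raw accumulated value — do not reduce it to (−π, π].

(-0.5258, -19.3682, -0.9621, 9.4600)

x' = -1.7000 + 9.4000·cos(-0.8962)·0.2 = -0.5258
y' = -17.9000 + 9.4000·sin(-0.8962)·0.2 = -19.3682
θ' = -0.8962 + (9.4000/2.0)·tan(-0.07)·0.2 = -0.9621
v' = 9.4000 + 0.3000·0.2 = 9.4600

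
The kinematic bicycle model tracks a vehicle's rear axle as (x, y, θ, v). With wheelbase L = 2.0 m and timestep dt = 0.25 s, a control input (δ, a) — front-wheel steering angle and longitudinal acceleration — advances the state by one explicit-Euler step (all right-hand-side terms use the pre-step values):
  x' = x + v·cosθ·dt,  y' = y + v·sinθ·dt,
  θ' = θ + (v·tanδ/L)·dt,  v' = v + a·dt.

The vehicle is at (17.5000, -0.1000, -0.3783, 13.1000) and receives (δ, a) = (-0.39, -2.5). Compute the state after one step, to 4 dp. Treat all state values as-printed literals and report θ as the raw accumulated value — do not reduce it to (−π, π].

(20.5434, -1.3096, -1.0514, 12.4750)

x' = 17.5000 + 13.1000·cos(-0.3783)·0.25 = 20.5434
y' = -0.1000 + 13.1000·sin(-0.3783)·0.25 = -1.3096
θ' = -0.3783 + (13.1000/2.0)·tan(-0.39)·0.25 = -1.0514
v' = 13.1000 − 2.5000·0.25 = 12.4750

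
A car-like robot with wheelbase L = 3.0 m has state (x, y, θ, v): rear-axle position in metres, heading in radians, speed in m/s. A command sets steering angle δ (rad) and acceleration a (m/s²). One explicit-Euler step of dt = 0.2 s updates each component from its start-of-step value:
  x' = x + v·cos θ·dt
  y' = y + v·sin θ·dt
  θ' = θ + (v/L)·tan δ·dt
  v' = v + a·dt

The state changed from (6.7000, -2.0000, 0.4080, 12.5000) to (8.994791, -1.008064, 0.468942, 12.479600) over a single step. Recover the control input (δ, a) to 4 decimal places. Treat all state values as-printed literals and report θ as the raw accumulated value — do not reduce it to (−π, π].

a = (v'−v)/dt = (-0.020400)/0.2 = -0.1020
Δθ = θ'−θ = 0.060942;  (v·dt/L) = 12.5000·0.2/3.0 = 0.833333
tan δ = Δθ·L/(v·dt) = 0.073130  →  δ = 0.0730

δ = 0.0730, a = -0.1020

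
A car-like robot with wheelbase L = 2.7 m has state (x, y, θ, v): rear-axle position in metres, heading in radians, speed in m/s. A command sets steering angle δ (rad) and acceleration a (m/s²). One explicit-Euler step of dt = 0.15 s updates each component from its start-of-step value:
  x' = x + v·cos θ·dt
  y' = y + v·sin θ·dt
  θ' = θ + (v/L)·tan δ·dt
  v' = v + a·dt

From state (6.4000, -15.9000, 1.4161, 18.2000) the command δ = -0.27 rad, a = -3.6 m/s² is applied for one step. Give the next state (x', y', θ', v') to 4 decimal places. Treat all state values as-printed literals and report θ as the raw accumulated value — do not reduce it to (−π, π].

x' = 6.4000 + 18.2000·cos(1.4161)·0.15 = 6.8206
y' = -15.9000 + 18.2000·sin(1.4161)·0.15 = -13.2026
θ' = 1.4161 + (18.2000/2.7)·tan(-0.27)·0.15 = 1.1363
v' = 18.2000 − 3.6000·0.15 = 17.6600

(6.8206, -13.2026, 1.1363, 17.6600)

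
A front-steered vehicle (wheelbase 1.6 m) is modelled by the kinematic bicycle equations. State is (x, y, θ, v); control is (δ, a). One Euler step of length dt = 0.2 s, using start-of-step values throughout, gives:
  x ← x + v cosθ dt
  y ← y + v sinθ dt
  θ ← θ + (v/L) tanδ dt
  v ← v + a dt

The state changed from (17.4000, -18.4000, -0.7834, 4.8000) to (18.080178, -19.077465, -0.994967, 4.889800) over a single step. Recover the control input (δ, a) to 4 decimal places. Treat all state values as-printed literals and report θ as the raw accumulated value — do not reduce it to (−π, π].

δ = -0.3390, a = 0.4490

a = (v'−v)/dt = (0.089800)/0.2 = 0.4490
Δθ = θ'−θ = -0.211567;  (v·dt/L) = 4.8000·0.2/1.6 = 0.600000
tan δ = Δθ·L/(v·dt) = -0.352612  →  δ = -0.3390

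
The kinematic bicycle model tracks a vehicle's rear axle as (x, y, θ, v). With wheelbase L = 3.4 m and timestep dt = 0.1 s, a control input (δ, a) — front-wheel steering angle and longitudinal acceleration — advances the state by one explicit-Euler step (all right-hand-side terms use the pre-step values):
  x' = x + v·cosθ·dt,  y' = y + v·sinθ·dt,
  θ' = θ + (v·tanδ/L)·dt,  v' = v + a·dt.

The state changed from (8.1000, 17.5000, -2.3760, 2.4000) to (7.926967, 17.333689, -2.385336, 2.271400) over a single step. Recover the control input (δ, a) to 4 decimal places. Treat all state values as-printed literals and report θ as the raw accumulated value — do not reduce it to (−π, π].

a = (v'−v)/dt = (-0.128600)/0.1 = -1.2860
Δθ = θ'−θ = -0.009336;  (v·dt/L) = 2.4000·0.1/3.4 = 0.070588
tan δ = Δθ·L/(v·dt) = -0.132260  →  δ = -0.1315

δ = -0.1315, a = -1.2860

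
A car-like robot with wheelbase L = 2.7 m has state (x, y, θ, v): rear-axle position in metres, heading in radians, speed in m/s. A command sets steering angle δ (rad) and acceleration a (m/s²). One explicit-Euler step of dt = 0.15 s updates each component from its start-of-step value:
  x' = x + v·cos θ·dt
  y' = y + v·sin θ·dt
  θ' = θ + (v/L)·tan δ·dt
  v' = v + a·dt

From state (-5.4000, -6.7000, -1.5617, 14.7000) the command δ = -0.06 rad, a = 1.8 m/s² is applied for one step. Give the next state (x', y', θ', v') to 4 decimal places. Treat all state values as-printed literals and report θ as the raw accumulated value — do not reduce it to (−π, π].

x' = -5.4000 + 14.7000·cos(-1.5617)·0.15 = -5.3799
y' = -6.7000 + 14.7000·sin(-1.5617)·0.15 = -8.9049
θ' = -1.5617 + (14.7000/2.7)·tan(-0.06)·0.15 = -1.6108
v' = 14.7000 + 1.8000·0.15 = 14.9700

(-5.3799, -8.9049, -1.6108, 14.9700)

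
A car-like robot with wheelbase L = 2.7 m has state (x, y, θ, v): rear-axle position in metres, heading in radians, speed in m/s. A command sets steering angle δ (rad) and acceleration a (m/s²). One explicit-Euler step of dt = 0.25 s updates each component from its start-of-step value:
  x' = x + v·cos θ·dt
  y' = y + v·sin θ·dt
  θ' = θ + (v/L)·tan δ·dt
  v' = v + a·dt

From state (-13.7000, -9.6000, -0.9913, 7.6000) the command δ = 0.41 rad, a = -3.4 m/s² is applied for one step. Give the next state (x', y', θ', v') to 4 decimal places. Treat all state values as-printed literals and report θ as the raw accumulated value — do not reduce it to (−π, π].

(-12.6596, -11.1898, -0.6854, 6.7500)

x' = -13.7000 + 7.6000·cos(-0.9913)·0.25 = -12.6596
y' = -9.6000 + 7.6000·sin(-0.9913)·0.25 = -11.1898
θ' = -0.9913 + (7.6000/2.7)·tan(0.41)·0.25 = -0.6854
v' = 7.6000 − 3.4000·0.25 = 6.7500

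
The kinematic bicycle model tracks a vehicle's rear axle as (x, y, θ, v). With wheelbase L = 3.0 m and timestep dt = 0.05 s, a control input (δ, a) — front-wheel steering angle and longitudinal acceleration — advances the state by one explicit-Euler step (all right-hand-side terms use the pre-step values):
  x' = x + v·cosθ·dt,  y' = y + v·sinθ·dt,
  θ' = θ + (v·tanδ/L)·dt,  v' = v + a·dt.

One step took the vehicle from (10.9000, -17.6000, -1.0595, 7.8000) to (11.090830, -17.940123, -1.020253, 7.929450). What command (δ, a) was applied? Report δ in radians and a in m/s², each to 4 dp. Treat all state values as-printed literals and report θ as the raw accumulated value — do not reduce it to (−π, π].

δ = 0.2932, a = 2.5890

a = (v'−v)/dt = (0.129450)/0.05 = 2.5890
Δθ = θ'−θ = 0.039247;  (v·dt/L) = 7.8000·0.05/3.0 = 0.130000
tan δ = Δθ·L/(v·dt) = 0.301900  →  δ = 0.2932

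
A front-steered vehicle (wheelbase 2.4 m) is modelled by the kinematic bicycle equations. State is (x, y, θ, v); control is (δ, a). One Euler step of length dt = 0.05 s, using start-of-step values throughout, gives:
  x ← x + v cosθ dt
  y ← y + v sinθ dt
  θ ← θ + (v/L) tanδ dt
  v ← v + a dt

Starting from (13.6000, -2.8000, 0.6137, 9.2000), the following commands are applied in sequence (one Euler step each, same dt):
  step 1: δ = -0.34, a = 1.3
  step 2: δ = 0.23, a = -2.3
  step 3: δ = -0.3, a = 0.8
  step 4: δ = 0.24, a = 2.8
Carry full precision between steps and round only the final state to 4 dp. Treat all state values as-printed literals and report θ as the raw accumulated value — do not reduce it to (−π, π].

(15.1478, -1.8065, 0.5790, 9.3300)

after step 1 (δ=-0.34, a=1.3): (13.976060, -2.535088, 0.545900, 9.265000)
after step 2 (δ=0.23, a=-2.3): (14.371982, -2.294574, 0.591095, 9.150000)
after step 3 (δ=-0.3, a=0.8): (14.751858, -2.039623, 0.532128, 9.190000)
after step 4 (δ=0.24, a=2.8): (15.147823, -1.806487, 0.578981, 9.330000)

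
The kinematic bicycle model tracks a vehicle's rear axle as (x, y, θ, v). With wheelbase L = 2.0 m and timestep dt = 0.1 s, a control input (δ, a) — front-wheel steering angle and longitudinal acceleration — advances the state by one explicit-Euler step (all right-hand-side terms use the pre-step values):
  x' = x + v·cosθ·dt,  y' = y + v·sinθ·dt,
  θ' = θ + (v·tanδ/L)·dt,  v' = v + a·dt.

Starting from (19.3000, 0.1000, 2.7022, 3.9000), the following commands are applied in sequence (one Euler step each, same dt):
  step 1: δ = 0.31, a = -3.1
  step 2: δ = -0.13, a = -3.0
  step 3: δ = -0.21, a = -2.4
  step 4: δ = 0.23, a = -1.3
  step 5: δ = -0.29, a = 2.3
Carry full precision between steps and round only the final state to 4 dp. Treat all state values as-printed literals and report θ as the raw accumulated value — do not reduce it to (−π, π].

after step 1 (δ=0.31, a=-3.1): (18.947046, 0.265902, 2.764664, 3.590000)
after step 2 (δ=-0.13, a=-3.0): (18.613248, 0.398038, 2.741197, 3.290000)
after step 3 (δ=-0.21, a=-2.4): (18.310270, 0.526277, 2.706135, 3.050000)
after step 4 (δ=0.23, a=-1.3): (18.033733, 0.654933, 2.741841, 2.920000)
after step 5 (δ=-0.29, a=2.3): (17.764755, 0.768577, 2.698273, 3.150000)

(17.7648, 0.7686, 2.6983, 3.1500)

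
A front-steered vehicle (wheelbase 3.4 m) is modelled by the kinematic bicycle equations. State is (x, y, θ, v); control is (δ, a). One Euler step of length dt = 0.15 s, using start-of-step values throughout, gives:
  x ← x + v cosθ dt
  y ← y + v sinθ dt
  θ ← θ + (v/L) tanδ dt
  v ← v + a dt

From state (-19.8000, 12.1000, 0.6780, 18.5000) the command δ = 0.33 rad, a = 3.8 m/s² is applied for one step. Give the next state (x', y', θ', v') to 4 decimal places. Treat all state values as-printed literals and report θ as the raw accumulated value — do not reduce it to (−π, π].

(-17.6388, 13.8406, 0.9576, 19.0700)

x' = -19.8000 + 18.5000·cos(0.6780)·0.15 = -17.6388
y' = 12.1000 + 18.5000·sin(0.6780)·0.15 = 13.8406
θ' = 0.6780 + (18.5000/3.4)·tan(0.33)·0.15 = 0.9576
v' = 18.5000 + 3.8000·0.15 = 19.0700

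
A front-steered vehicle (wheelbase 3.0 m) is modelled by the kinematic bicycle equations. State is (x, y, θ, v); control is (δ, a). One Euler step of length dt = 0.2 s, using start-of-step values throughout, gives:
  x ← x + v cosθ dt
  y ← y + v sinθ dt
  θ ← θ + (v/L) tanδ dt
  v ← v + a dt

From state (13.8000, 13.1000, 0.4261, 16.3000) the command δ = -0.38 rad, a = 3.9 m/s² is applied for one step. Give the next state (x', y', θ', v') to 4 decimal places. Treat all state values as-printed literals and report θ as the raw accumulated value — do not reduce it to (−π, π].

(16.7685, 14.4474, -0.0079, 17.0800)

x' = 13.8000 + 16.3000·cos(0.4261)·0.2 = 16.7685
y' = 13.1000 + 16.3000·sin(0.4261)·0.2 = 14.4474
θ' = 0.4261 + (16.3000/3.0)·tan(-0.38)·0.2 = -0.0079
v' = 16.3000 + 3.9000·0.2 = 17.0800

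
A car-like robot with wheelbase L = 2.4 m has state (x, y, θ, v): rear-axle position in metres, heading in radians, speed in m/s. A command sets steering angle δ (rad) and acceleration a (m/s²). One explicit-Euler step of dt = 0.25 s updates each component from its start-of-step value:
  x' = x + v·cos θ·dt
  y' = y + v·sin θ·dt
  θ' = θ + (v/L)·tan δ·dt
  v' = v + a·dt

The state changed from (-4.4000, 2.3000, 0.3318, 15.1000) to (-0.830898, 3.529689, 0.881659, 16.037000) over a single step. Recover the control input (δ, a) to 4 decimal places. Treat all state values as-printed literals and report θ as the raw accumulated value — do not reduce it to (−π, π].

a = (v'−v)/dt = (0.937000)/0.25 = 3.7480
Δθ = θ'−θ = 0.549859;  (v·dt/L) = 15.1000·0.25/2.4 = 1.572917
tan δ = Δθ·L/(v·dt) = 0.349579  →  δ = 0.3363

δ = 0.3363, a = 3.7480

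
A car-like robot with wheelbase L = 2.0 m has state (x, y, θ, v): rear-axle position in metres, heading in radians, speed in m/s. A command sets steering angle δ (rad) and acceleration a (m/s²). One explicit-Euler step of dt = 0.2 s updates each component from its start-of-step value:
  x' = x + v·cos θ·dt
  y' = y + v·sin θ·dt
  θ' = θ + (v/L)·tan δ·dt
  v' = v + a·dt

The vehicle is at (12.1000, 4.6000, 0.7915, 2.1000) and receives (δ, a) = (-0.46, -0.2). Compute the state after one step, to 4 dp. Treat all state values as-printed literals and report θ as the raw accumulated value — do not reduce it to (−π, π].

(12.3952, 4.8988, 0.6875, 2.0600)

x' = 12.1000 + 2.1000·cos(0.7915)·0.2 = 12.3952
y' = 4.6000 + 2.1000·sin(0.7915)·0.2 = 4.8988
θ' = 0.7915 + (2.1000/2.0)·tan(-0.46)·0.2 = 0.6875
v' = 2.1000 − 0.2000·0.2 = 2.0600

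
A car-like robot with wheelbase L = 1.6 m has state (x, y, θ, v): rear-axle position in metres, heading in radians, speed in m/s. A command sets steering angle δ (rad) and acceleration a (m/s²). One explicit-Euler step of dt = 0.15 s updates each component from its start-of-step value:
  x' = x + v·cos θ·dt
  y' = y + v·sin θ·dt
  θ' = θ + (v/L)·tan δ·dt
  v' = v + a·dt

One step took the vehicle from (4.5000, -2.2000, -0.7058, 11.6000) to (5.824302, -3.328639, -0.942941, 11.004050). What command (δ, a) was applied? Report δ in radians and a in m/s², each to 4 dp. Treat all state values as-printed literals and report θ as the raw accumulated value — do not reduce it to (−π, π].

a = (v'−v)/dt = (-0.595950)/0.15 = -3.9730
Δθ = θ'−θ = -0.237141;  (v·dt/L) = 11.6000·0.15/1.6 = 1.087500
tan δ = Δθ·L/(v·dt) = -0.218061  →  δ = -0.2147

δ = -0.2147, a = -3.9730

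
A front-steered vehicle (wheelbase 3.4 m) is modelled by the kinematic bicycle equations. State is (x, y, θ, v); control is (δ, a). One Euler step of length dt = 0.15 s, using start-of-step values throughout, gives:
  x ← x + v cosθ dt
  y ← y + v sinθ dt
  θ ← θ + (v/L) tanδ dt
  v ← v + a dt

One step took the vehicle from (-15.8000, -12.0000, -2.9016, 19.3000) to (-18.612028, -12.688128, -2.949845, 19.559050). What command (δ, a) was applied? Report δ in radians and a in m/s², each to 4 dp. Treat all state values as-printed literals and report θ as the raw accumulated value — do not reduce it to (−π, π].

a = (v'−v)/dt = (0.259050)/0.15 = 1.7270
Δθ = θ'−θ = -0.048245;  (v·dt/L) = 19.3000·0.15/3.4 = 0.851471
tan δ = Δθ·L/(v·dt) = -0.056661  →  δ = -0.0566

δ = -0.0566, a = 1.7270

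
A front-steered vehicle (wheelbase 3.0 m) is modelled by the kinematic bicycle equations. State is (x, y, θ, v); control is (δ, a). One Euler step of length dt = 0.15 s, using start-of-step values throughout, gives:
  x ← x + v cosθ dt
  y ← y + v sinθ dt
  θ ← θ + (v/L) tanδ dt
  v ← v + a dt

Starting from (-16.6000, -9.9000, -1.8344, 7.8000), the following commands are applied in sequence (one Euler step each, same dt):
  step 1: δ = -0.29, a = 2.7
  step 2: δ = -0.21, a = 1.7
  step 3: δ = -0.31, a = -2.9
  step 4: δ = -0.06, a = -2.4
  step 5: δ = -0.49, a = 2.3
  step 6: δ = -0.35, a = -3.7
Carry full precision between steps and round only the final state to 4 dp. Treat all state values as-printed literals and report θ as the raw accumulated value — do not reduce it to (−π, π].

(-20.1781, -16.0375, -2.5484, 7.4550)

after step 1 (δ=-0.29, a=2.7): (-16.904857, -11.029585, -1.950781, 8.205000)
after step 2 (δ=-0.21, a=1.7): (-17.361350, -12.172546, -2.038223, 8.460000)
after step 3 (δ=-0.31, a=-2.9): (-17.933149, -13.305422, -2.173721, 8.025000)
after step 4 (δ=-0.06, a=-2.4): (-18.615740, -14.296927, -2.197825, 7.665000)
after step 5 (δ=-0.49, a=2.3): (-19.290346, -15.227965, -2.402246, 8.010000)
after step 6 (δ=-0.35, a=-3.7): (-20.178145, -16.037542, -2.548440, 7.455000)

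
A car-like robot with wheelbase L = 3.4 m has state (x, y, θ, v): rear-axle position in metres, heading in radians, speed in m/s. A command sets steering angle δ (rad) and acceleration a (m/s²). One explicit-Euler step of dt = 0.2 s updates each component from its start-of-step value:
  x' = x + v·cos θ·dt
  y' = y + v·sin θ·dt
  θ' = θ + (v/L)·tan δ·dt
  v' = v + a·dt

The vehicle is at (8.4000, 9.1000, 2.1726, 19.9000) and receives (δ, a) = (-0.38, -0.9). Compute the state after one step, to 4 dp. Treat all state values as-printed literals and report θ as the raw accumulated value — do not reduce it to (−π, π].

x' = 8.4000 + 19.9000·cos(2.1726)·0.2 = 6.1468
y' = 9.1000 + 19.9000·sin(2.1726)·0.2 = 12.3808
θ' = 2.1726 + (19.9000/3.4)·tan(-0.38)·0.2 = 1.7051
v' = 19.9000 − 0.9000·0.2 = 19.7200

(6.1468, 12.3808, 1.7051, 19.7200)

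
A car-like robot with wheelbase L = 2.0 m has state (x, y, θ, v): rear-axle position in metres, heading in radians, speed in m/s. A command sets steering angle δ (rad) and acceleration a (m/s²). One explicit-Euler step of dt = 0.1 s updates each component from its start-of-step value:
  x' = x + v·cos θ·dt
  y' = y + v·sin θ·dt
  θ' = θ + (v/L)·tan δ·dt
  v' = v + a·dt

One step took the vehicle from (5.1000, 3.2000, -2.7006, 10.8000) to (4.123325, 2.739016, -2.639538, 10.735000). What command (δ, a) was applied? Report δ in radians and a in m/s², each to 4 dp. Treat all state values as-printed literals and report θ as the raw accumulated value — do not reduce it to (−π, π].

δ = 0.1126, a = -0.6500

a = (v'−v)/dt = (-0.065000)/0.1 = -0.6500
Δθ = θ'−θ = 0.061062;  (v·dt/L) = 10.8000·0.1/2.0 = 0.540000
tan δ = Δθ·L/(v·dt) = 0.113078  →  δ = 0.1126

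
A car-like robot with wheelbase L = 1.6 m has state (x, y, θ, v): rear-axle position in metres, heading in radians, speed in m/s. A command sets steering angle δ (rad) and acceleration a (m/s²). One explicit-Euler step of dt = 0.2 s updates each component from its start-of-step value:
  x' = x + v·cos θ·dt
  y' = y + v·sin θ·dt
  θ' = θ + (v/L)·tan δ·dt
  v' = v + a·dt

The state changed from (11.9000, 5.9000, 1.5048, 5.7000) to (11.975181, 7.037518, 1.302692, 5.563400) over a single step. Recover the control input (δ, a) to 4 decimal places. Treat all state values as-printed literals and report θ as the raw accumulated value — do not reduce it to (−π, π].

a = (v'−v)/dt = (-0.136600)/0.2 = -0.6830
Δθ = θ'−θ = -0.202108;  (v·dt/L) = 5.7000·0.2/1.6 = 0.712500
tan δ = Δθ·L/(v·dt) = -0.283660  →  δ = -0.2764

δ = -0.2764, a = -0.6830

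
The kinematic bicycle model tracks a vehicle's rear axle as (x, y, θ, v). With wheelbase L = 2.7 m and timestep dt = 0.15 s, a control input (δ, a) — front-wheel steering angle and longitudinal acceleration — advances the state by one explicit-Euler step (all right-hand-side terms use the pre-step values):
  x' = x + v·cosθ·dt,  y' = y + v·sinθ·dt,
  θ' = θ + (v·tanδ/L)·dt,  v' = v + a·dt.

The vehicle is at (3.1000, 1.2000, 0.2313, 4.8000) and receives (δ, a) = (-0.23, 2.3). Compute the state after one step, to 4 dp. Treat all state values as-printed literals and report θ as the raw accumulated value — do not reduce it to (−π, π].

x' = 3.1000 + 4.8000·cos(0.2313)·0.15 = 3.8008
y' = 1.2000 + 4.8000·sin(0.2313)·0.15 = 1.3651
θ' = 0.2313 + (4.8000/2.7)·tan(-0.23)·0.15 = 0.1689
v' = 4.8000 + 2.3000·0.15 = 5.1450

(3.8008, 1.3651, 0.1689, 5.1450)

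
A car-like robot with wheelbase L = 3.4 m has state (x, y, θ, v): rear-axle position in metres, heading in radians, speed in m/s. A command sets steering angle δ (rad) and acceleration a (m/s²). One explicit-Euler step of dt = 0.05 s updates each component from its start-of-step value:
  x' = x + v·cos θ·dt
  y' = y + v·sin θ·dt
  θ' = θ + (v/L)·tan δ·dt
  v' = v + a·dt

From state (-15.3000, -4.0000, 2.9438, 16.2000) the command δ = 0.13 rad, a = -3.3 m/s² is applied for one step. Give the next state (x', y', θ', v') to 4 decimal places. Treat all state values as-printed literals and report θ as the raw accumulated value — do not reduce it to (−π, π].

x' = -15.3000 + 16.2000·cos(2.9438)·0.05 = -16.0942
y' = -4.0000 + 16.2000·sin(2.9438)·0.05 = -3.8408
θ' = 2.9438 + (16.2000/3.4)·tan(0.13)·0.05 = 2.9749
v' = 16.2000 − 3.3000·0.05 = 16.0350

(-16.0942, -3.8408, 2.9749, 16.0350)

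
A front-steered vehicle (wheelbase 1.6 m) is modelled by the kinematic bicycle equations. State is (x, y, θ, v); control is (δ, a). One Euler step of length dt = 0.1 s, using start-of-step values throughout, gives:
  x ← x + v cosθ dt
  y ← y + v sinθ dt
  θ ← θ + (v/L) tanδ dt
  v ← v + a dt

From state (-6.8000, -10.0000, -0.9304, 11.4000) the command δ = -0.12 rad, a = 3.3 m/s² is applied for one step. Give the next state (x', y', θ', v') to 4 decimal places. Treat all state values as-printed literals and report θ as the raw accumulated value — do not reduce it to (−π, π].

x' = -6.8000 + 11.4000·cos(-0.9304)·0.1 = -6.1188
y' = -10.0000 + 11.4000·sin(-0.9304)·0.1 = -10.9141
θ' = -0.9304 + (11.4000/1.6)·tan(-0.12)·0.1 = -1.0163
v' = 11.4000 + 3.3000·0.1 = 11.7300

(-6.1188, -10.9141, -1.0163, 11.7300)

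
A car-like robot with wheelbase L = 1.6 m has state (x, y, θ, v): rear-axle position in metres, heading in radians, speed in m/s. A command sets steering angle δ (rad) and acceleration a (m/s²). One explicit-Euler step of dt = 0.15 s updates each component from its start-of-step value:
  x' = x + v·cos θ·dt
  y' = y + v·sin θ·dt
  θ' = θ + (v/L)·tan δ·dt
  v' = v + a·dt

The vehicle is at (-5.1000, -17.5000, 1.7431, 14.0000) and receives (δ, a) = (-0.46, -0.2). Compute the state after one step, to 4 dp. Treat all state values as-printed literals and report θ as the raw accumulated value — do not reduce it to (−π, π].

(-5.4600, -15.4311, 1.0928, 13.9700)

x' = -5.1000 + 14.0000·cos(1.7431)·0.15 = -5.4600
y' = -17.5000 + 14.0000·sin(1.7431)·0.15 = -15.4311
θ' = 1.7431 + (14.0000/1.6)·tan(-0.46)·0.15 = 1.0928
v' = 14.0000 − 0.2000·0.15 = 13.9700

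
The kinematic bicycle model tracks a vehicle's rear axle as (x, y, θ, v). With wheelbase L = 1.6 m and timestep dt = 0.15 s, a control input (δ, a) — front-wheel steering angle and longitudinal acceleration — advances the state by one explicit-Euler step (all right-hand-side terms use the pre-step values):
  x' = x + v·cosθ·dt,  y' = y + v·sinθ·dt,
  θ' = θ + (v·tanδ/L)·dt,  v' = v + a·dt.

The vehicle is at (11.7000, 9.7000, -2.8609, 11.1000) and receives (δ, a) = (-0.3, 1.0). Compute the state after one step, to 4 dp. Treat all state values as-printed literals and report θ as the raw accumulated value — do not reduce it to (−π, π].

x' = 11.7000 + 11.1000·cos(-2.8609)·0.15 = 10.1002
y' = 9.7000 + 11.1000·sin(-2.8609)·0.15 = 9.2388
θ' = -2.8609 + (11.1000/1.6)·tan(-0.3)·0.15 = -3.1828
v' = 11.1000 + 1.0000·0.15 = 11.2500

(10.1002, 9.2388, -3.1828, 11.2500)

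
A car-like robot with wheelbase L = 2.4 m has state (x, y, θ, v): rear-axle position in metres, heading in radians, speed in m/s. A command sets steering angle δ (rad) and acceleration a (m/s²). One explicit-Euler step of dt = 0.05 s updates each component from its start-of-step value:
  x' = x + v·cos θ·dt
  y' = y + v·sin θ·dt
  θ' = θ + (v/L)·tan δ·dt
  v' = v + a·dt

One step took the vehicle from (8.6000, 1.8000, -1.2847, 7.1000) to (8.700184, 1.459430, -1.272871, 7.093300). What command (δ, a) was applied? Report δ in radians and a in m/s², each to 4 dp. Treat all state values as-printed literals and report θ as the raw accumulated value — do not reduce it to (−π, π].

a = (v'−v)/dt = (-0.006700)/0.05 = -0.1340
Δθ = θ'−θ = 0.011829;  (v·dt/L) = 7.1000·0.05/2.4 = 0.147917
tan δ = Δθ·L/(v·dt) = 0.079971  →  δ = 0.0798

δ = 0.0798, a = -0.1340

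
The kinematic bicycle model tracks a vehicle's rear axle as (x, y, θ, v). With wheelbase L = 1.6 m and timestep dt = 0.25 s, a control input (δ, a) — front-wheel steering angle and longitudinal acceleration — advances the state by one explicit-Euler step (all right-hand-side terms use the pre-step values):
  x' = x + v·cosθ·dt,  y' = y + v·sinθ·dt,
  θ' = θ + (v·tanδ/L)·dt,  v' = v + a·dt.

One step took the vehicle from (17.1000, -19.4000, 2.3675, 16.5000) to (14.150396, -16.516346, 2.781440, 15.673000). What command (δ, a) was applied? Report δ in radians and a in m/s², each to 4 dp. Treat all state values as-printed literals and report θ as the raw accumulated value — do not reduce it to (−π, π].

a = (v'−v)/dt = (-0.827000)/0.25 = -3.3080
Δθ = θ'−θ = 0.413940;  (v·dt/L) = 16.5000·0.25/1.6 = 2.578125
tan δ = Δθ·L/(v·dt) = 0.160559  →  δ = 0.1592

δ = 0.1592, a = -3.3080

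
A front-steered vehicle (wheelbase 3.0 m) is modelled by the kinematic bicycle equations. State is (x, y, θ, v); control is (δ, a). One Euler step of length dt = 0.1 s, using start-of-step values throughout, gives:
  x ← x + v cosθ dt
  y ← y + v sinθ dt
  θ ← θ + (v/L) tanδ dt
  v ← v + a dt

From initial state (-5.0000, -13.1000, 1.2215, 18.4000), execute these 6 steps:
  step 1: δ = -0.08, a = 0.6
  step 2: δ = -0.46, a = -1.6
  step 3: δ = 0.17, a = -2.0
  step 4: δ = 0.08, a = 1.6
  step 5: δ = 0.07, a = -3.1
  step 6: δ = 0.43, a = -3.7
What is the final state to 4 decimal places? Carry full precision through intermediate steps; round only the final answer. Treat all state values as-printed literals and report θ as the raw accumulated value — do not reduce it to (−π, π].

after step 1 (δ=-0.08, a=0.6): (-4.370284, -11.371111, 1.172328, 18.460000)
after step 2 (δ=-0.46, a=-1.6): (-3.654024, -9.669733, 0.867462, 18.300000)
after step 3 (δ=0.17, a=-2.0): (-2.470446, -8.274010, 0.972173, 18.100000)
after step 4 (δ=0.08, a=1.6): (-1.450500, -6.778747, 1.020543, 18.260000)
after step 5 (δ=0.07, a=-3.1): (-0.495679, -5.222279, 1.063219, 17.950000)
after step 6 (δ=0.43, a=-3.7): (0.376801, -3.653584, 1.337627, 17.580000)

(0.3768, -3.6536, 1.3376, 17.5800)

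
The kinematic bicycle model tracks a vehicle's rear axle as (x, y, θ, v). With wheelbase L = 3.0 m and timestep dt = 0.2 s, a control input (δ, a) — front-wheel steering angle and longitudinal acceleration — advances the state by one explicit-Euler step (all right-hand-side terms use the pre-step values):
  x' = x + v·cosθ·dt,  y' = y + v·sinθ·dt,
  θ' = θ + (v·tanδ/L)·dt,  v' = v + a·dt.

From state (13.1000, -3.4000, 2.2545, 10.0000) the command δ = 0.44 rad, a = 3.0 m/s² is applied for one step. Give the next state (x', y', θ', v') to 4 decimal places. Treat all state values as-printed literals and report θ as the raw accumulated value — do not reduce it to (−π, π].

x' = 13.1000 + 10.0000·cos(2.2545)·0.2 = 11.8367
y' = -3.4000 + 10.0000·sin(2.2545)·0.2 = -1.8495
θ' = 2.2545 + (10.0000/3.0)·tan(0.44)·0.2 = 2.5684
v' = 10.0000 + 3.0000·0.2 = 10.6000

(11.8367, -1.8495, 2.5684, 10.6000)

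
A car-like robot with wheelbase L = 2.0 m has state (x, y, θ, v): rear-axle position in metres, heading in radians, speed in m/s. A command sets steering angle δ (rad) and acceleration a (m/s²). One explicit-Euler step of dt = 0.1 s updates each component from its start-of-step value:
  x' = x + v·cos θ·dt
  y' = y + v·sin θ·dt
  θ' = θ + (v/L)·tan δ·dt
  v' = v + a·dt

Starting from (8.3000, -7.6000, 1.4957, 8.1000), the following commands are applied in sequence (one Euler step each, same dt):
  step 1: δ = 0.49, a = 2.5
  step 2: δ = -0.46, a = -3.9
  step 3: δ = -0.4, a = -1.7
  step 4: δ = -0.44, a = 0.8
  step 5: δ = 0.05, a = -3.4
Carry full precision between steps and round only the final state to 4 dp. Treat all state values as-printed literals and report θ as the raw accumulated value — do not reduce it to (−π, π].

after step 1 (δ=0.49, a=2.5): (8.360771, -6.792283, 1.711722, 8.350000)
after step 2 (δ=-0.46, a=-3.9): (8.243487, -5.965561, 1.504872, 7.960000)
after step 3 (δ=-0.4, a=-1.7): (8.295924, -5.171290, 1.336601, 7.790000)
after step 4 (δ=-0.44, a=0.8): (8.476700, -4.413556, 1.153232, 7.870000)
after step 5 (δ=0.05, a=-3.4): (8.795856, -3.694175, 1.172923, 7.530000)

(8.7959, -3.6942, 1.1729, 7.5300)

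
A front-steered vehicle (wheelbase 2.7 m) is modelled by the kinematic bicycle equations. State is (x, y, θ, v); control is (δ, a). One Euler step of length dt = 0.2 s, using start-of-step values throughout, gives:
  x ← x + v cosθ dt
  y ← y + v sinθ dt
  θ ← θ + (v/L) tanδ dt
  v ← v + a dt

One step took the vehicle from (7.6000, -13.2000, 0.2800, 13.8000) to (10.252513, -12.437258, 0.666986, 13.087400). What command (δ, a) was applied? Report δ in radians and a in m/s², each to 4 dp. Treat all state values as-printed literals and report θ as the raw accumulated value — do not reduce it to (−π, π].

δ = 0.3619, a = -3.5630

a = (v'−v)/dt = (-0.712600)/0.2 = -3.5630
Δθ = θ'−θ = 0.386986;  (v·dt/L) = 13.8000·0.2/2.7 = 1.022222
tan δ = Δθ·L/(v·dt) = 0.378573  →  δ = 0.3619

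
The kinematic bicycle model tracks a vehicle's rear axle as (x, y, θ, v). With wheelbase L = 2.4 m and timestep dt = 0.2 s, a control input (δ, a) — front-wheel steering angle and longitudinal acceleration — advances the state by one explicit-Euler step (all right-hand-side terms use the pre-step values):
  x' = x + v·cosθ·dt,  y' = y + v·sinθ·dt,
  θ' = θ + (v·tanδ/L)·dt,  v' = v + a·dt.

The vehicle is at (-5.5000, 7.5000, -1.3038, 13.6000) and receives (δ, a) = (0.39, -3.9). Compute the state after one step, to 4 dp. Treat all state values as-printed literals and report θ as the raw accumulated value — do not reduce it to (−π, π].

x' = -5.5000 + 13.6000·cos(-1.3038)·0.2 = -4.7824
y' = 7.5000 + 13.6000·sin(-1.3038)·0.2 = 4.8764
θ' = -1.3038 + (13.6000/2.4)·tan(0.39)·0.2 = -0.8379
v' = 13.6000 − 3.9000·0.2 = 12.8200

(-4.7824, 4.8764, -0.8379, 12.8200)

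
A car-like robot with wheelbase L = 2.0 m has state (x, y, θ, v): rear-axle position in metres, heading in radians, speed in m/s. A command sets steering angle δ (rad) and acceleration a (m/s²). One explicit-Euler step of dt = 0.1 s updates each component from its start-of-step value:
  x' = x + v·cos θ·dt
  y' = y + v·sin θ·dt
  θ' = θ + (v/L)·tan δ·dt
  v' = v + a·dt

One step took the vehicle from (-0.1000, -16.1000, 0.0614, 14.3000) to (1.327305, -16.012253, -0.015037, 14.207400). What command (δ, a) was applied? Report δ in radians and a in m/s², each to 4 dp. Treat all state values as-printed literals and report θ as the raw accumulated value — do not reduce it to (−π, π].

δ = -0.1065, a = -0.9260

a = (v'−v)/dt = (-0.092600)/0.1 = -0.9260
Δθ = θ'−θ = -0.076437;  (v·dt/L) = 14.3000·0.1/2.0 = 0.715000
tan δ = Δθ·L/(v·dt) = -0.106905  →  δ = -0.1065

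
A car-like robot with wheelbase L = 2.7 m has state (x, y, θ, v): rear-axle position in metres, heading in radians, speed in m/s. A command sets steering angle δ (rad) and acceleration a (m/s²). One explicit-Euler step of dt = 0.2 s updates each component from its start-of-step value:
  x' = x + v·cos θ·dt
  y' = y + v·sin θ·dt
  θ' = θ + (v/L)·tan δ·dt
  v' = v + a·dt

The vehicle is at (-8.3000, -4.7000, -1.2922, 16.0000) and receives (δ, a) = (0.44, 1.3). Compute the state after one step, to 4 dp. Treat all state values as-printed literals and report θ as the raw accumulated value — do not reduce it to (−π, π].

(-7.4200, -7.7766, -0.7342, 16.2600)

x' = -8.3000 + 16.0000·cos(-1.2922)·0.2 = -7.4200
y' = -4.7000 + 16.0000·sin(-1.2922)·0.2 = -7.7766
θ' = -1.2922 + (16.0000/2.7)·tan(0.44)·0.2 = -0.7342
v' = 16.0000 + 1.3000·0.2 = 16.2600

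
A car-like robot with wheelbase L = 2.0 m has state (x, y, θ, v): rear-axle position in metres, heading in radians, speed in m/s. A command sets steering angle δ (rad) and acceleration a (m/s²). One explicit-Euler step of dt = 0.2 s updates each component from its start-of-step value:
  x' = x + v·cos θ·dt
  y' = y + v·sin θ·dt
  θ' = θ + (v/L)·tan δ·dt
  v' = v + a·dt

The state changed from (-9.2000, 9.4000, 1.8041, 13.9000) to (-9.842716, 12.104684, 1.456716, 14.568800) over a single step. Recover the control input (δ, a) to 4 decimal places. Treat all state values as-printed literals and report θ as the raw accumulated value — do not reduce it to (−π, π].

δ = -0.2449, a = 3.3440

a = (v'−v)/dt = (0.668800)/0.2 = 3.3440
Δθ = θ'−θ = -0.347384;  (v·dt/L) = 13.9000·0.2/2.0 = 1.390000
tan δ = Δθ·L/(v·dt) = -0.249917  →  δ = -0.2449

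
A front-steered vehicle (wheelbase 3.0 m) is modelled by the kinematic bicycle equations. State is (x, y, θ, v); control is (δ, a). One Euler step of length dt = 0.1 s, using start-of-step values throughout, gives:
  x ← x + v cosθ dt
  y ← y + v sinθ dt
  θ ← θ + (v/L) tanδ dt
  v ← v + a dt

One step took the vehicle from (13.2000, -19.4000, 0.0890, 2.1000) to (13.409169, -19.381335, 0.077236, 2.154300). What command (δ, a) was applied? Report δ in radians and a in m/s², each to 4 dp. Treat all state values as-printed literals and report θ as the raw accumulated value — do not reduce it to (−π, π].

δ = -0.1665, a = 0.5430

a = (v'−v)/dt = (0.054300)/0.1 = 0.5430
Δθ = θ'−θ = -0.011764;  (v·dt/L) = 2.1000·0.1/3.0 = 0.070000
tan δ = Δθ·L/(v·dt) = -0.168057  →  δ = -0.1665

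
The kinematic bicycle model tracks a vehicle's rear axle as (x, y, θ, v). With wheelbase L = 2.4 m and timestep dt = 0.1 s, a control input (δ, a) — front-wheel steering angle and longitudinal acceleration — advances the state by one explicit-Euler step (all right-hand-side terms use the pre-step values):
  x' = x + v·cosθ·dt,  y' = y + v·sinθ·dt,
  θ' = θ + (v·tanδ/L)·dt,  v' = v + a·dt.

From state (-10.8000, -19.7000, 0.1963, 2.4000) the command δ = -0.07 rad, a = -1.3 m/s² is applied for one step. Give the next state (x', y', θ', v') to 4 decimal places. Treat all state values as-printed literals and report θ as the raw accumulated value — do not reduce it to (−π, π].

(-10.5646, -19.6532, 0.1893, 2.2700)

x' = -10.8000 + 2.4000·cos(0.1963)·0.1 = -10.5646
y' = -19.7000 + 2.4000·sin(0.1963)·0.1 = -19.6532
θ' = 0.1963 + (2.4000/2.4)·tan(-0.07)·0.1 = 0.1893
v' = 2.4000 − 1.3000·0.1 = 2.2700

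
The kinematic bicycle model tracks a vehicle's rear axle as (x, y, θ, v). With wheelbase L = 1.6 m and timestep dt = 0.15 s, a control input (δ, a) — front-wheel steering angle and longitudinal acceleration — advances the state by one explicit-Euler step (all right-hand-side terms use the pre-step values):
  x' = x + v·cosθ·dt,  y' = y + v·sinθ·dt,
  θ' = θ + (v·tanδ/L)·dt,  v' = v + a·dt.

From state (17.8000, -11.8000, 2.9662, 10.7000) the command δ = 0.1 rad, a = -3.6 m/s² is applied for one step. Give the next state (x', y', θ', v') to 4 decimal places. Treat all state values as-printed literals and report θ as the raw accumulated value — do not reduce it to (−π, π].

(16.2196, -11.5199, 3.0668, 10.1600)

x' = 17.8000 + 10.7000·cos(2.9662)·0.15 = 16.2196
y' = -11.8000 + 10.7000·sin(2.9662)·0.15 = -11.5199
θ' = 2.9662 + (10.7000/1.6)·tan(0.1)·0.15 = 3.0668
v' = 10.7000 − 3.6000·0.15 = 10.1600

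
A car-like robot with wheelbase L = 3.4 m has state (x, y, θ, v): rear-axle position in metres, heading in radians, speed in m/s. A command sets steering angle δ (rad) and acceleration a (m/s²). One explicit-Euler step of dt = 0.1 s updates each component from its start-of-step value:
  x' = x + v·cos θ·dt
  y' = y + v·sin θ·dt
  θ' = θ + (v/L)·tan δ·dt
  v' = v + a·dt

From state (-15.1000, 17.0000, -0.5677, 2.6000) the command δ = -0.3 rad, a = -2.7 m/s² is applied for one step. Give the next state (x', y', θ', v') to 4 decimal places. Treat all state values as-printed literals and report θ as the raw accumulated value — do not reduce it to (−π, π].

(-14.8808, 16.8602, -0.5914, 2.3300)

x' = -15.1000 + 2.6000·cos(-0.5677)·0.1 = -14.8808
y' = 17.0000 + 2.6000·sin(-0.5677)·0.1 = 16.8602
θ' = -0.5677 + (2.6000/3.4)·tan(-0.3)·0.1 = -0.5914
v' = 2.6000 − 2.7000·0.1 = 2.3300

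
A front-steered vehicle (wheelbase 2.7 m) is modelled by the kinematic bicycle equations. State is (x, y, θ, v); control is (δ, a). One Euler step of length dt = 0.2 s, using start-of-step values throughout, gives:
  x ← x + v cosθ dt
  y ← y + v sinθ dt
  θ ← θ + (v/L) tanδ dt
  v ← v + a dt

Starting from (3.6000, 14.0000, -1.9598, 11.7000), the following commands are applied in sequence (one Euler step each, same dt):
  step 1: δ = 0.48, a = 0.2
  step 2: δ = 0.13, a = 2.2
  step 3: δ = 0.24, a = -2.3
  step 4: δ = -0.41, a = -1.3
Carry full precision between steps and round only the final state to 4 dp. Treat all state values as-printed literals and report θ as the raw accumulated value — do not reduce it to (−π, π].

(4.1903, 4.9310, -1.5514, 11.4600)

after step 1 (δ=0.48, a=0.2): (2.712516, 11.834828, -1.508604, 11.740000)
after step 2 (δ=0.13, a=2.2): (2.858450, 9.491367, -1.394911, 12.180000)
after step 3 (δ=0.24, a=-2.3): (3.284701, 7.092950, -1.174122, 11.720000)
after step 4 (δ=-0.41, a=-1.3): (4.190312, 4.930959, -1.551446, 11.460000)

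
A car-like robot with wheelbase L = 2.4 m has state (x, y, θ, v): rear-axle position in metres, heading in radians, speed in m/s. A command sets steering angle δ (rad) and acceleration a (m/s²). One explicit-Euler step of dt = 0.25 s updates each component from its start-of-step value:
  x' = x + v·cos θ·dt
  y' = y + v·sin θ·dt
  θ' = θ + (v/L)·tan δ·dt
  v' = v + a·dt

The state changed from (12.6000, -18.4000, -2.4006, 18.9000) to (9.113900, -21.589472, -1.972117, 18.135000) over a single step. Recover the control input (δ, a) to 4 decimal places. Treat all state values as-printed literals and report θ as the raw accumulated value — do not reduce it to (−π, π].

δ = 0.2143, a = -3.0600

a = (v'−v)/dt = (-0.765000)/0.25 = -3.0600
Δθ = θ'−θ = 0.428483;  (v·dt/L) = 18.9000·0.25/2.4 = 1.968750
tan δ = Δθ·L/(v·dt) = 0.217642  →  δ = 0.2143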